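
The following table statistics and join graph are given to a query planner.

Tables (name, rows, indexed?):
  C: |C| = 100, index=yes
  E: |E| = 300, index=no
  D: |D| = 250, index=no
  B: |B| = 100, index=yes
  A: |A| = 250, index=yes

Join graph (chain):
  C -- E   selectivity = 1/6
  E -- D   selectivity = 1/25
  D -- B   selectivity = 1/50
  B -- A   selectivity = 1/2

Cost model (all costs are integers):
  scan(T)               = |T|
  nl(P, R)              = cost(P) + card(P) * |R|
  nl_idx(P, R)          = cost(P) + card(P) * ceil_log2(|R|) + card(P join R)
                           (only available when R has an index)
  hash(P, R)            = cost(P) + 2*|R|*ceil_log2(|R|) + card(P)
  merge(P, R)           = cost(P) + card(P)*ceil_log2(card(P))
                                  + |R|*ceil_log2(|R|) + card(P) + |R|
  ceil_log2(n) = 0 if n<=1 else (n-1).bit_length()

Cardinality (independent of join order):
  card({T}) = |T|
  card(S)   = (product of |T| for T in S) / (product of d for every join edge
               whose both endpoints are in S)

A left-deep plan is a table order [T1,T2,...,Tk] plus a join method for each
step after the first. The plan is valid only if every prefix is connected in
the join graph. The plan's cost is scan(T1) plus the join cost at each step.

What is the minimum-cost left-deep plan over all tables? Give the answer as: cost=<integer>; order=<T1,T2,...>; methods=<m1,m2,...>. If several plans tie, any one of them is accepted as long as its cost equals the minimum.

Selinger DP (subsets sized 1..n):
  {C}: scan cost=100, card=100
  {E}: scan cost=300, card=300
  {D}: scan cost=250, card=250
  {B}: scan cost=100, card=100
  {A}: scan cost=250, card=250
  {CE}: card=5000; try (C,hash)→2000, (E,merge)→3900, (C,merge)→4100, (E,hash)→5600, (C,nl_idx)→7400, (E,nl)→30100 …(+1); best=2000 via (C,hash)
  {DE}: card=3000; try (D,hash)→4600, (E,merge)→5500, (D,merge)→5550, (E,hash)→5900, (E,nl)→75250, (D,nl)→75300; best=4600 via (D,hash)
  {BD}: card=500; try (B,hash)→1900, (B,nl_idx)→2500, (D,merge)→3150, (B,merge)→3300, (D,hash)→4200, (D,nl)→25100 …(+1); best=1900 via (B,hash)
  {AB}: card=12500; try (B,hash)→1900, (A,merge)→3150, (B,merge)→3300, (A,hash)→4200, (A,nl_idx)→13400, (B,nl_idx)→14500 …(+2); best=1900 via (B,hash)
  {CDE}: card=50000; try (C,hash)→9000, (D,hash)→11000, (C,merge)→44400, (D,merge)→74250, (C,nl_idx)→75600, (C,nl)→304600 …(+1); best=9000 via (C,hash)
  {BDE}: card=6000; try (E,hash)→7800, (B,hash)→9000, (E,merge)→9900, (B,nl_idx)→31600, (B,merge)→44400, (E,nl)→151900 …(+1); best=7800 via (E,hash)
  {ABD}: card=62500; try (A,hash)→6400, (A,merge)→9150, (D,hash)→18400, (A,nl_idx)→68400, (A,nl)→126900, (D,merge)→191650 …(+1); best=6400 via (A,hash)
  {BCDE}: card=100000; try (C,hash)→15200, (B,hash)→60400, (C,merge)→92600, (C,nl_idx)→149800, (B,nl_idx)→459000, (C,nl)→607800 …(+2); best=15200 via (C,hash)
  {ABDE}: card=750000; try (A,hash)→17800, (E,hash)→74300, (A,merge)→94050, (A,nl_idx)→805800, (E,merge)→1071900, (A,nl)→1507800 …(+1); best=17800 via (A,hash)
  {ABCDE}: card=12500000; try (A,hash)→119200, (C,hash)→769200, (A,merge)→1817450, (A,nl_idx)→13315200, (C,merge)→15768600, (C,nl_idx)→17767800 …(+2); best=119200 via (A,hash)

cost=119200; order=D,B,E,C,A; methods=hash,hash,hash,hash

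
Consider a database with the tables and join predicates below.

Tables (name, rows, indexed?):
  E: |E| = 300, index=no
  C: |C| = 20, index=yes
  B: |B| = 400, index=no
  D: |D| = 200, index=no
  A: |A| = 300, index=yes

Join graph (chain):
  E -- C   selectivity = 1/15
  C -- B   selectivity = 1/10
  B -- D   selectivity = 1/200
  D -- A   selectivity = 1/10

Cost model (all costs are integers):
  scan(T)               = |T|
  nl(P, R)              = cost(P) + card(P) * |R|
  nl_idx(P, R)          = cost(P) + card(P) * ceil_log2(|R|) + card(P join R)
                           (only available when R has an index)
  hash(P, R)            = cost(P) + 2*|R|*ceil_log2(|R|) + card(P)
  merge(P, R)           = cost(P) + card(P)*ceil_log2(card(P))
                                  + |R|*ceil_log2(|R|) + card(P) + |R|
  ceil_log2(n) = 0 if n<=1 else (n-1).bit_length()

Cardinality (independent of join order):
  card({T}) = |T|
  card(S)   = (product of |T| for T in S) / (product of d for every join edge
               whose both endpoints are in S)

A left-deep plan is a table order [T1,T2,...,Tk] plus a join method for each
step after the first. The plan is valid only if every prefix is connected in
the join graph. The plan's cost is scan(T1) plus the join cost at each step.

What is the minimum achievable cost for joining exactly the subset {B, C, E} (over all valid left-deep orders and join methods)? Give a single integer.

7200

Selinger DP over subsets of {B,C,E}:
  {E}: scan cost=300, card=300
  {C}: scan cost=20, card=20
  {B}: scan cost=400, card=400
  {CE}: card=400; try (C,hash)→800, (C,nl_idx)→2200, (E,merge)→3140, (C,merge)→3420, (E,hash)→5440, (E,nl)→6020 …(+1); best=800 via (C,hash)
  {BC}: card=800; try (C,hash)→1000, (C,nl_idx)→3200, (B,merge)→4140, (C,merge)→4520, (B,hash)→7240, (B,nl)→8020 …(+1); best=1000 via (C,hash)
  {BCE}: card=16000; try (E,hash)→7200, (B,hash)→8400, (B,merge)→8800, (E,merge)→12800, (B,nl)→160800, (E,nl)→241000; best=7200 via (E,hash)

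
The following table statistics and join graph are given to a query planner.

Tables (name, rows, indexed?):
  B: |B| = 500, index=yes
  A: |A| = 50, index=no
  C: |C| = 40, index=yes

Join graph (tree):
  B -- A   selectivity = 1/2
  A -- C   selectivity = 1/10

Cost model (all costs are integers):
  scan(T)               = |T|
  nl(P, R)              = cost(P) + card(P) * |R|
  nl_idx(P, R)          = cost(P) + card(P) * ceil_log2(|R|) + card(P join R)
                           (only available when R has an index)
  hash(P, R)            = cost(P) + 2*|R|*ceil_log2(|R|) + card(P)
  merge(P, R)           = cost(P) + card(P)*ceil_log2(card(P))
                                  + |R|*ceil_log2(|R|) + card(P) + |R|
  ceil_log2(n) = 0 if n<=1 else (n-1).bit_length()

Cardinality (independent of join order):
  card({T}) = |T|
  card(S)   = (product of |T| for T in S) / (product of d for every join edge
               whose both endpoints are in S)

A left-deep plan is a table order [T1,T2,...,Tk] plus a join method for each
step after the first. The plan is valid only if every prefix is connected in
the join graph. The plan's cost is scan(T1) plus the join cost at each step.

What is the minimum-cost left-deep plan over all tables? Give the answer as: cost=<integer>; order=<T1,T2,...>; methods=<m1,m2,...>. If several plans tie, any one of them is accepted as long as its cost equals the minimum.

Selinger DP (subsets sized 1..n):
  {B}: scan cost=500, card=500
  {A}: scan cost=50, card=50
  {C}: scan cost=40, card=40
  {AB}: card=12500; try (A,hash)→1600, (B,merge)→5400, (A,merge)→5850, (B,hash)→9100, (B,nl_idx)→13000, (B,nl)→25050 …(+1); best=1600 via (A,hash)
  {AC}: card=200; try (C,nl_idx)→550, (C,hash)→580, (A,merge)→670, (C,merge)→680, (A,hash)→680, (A,nl)→2040 …(+1); best=550 via (C,nl_idx)
  {ABC}: card=50000; try (B,merge)→7350, (B,hash)→9750, (C,hash)→14580, (B,nl_idx)→52350, (B,nl)→100550, (C,nl_idx)→126600 …(+2); best=7350 via (B,merge)

cost=7350; order=A,C,B; methods=nl_idx,merge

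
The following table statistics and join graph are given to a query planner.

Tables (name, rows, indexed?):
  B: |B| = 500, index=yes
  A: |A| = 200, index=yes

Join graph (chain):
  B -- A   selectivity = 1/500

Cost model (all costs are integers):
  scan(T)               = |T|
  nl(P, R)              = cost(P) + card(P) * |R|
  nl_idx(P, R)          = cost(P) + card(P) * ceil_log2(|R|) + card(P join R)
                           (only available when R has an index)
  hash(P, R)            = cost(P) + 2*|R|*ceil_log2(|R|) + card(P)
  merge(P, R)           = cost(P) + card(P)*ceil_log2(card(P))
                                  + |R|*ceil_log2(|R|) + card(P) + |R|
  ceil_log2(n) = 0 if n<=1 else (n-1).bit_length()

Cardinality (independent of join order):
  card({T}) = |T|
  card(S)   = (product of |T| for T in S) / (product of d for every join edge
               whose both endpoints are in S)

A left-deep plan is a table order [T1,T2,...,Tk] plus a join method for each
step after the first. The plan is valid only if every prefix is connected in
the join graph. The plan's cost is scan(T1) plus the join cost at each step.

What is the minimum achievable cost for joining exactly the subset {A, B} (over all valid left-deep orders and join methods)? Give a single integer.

Selinger DP over subsets of {A,B}:
  {B}: scan cost=500, card=500
  {A}: scan cost=200, card=200
  {AB}: card=200; try (B,nl_idx)→2200, (A,hash)→4200, (A,nl_idx)→4700, (B,merge)→7000, (A,merge)→7300, (B,hash)→9400 …(+2); best=2200 via (B,nl_idx)

2200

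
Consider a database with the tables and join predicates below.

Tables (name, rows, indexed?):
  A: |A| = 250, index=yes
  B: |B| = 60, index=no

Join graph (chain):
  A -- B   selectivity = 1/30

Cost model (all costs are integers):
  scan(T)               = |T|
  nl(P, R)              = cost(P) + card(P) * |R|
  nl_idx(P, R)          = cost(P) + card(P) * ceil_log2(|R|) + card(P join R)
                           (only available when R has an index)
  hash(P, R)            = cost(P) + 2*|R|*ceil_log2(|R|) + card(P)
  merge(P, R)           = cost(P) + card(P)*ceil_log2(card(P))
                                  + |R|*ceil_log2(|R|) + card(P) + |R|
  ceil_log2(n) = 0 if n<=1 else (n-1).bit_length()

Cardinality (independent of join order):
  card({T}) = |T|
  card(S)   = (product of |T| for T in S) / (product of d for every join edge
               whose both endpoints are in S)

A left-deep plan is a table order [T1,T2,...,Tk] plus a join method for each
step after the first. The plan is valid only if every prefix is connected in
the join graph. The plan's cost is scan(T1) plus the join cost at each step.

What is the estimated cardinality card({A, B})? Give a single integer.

500

Tables in S: A(250), B(60)
Edges inside S: A-B(d=30)
numerator = 250 * 60 = 15000
denominator = 30 = 30
card(S) = 15000 / 30 = 500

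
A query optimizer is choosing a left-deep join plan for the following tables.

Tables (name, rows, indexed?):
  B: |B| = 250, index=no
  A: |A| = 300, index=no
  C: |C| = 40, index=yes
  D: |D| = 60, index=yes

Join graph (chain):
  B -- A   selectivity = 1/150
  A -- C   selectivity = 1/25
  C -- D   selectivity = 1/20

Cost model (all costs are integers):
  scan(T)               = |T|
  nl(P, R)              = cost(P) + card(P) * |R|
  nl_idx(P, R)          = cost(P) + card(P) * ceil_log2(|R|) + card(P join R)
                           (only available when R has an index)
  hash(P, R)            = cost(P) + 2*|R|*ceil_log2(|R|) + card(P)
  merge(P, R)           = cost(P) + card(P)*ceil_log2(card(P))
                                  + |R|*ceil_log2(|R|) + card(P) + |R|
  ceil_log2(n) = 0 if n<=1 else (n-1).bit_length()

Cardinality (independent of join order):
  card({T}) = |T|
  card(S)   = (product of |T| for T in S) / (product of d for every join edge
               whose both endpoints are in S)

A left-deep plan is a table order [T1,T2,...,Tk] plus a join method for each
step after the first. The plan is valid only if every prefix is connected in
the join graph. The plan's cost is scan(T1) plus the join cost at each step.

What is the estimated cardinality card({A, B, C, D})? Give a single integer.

Tables in S: A(300), B(250), C(40), D(60)
Edges inside S: B-A(d=150), A-C(d=25), C-D(d=20)
numerator = 300 * 250 * 40 * 60 = 180000000
denominator = 150 * 25 * 20 = 75000
card(S) = 180000000 / 75000 = 2400

2400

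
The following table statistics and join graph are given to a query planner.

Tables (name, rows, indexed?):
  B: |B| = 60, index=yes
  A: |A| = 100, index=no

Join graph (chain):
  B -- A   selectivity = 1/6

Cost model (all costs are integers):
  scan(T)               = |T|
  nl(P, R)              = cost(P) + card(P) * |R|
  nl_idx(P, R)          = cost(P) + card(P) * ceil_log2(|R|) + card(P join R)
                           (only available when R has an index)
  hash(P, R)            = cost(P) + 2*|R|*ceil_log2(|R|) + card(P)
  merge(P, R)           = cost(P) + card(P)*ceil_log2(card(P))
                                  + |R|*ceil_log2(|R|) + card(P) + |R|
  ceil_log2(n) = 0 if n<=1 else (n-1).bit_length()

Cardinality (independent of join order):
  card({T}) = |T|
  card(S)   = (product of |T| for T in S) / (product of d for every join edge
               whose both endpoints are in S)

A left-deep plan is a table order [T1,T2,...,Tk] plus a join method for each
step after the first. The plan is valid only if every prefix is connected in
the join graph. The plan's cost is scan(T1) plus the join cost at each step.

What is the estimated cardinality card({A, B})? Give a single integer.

1000

Tables in S: A(100), B(60)
Edges inside S: B-A(d=6)
numerator = 100 * 60 = 6000
denominator = 6 = 6
card(S) = 6000 / 6 = 1000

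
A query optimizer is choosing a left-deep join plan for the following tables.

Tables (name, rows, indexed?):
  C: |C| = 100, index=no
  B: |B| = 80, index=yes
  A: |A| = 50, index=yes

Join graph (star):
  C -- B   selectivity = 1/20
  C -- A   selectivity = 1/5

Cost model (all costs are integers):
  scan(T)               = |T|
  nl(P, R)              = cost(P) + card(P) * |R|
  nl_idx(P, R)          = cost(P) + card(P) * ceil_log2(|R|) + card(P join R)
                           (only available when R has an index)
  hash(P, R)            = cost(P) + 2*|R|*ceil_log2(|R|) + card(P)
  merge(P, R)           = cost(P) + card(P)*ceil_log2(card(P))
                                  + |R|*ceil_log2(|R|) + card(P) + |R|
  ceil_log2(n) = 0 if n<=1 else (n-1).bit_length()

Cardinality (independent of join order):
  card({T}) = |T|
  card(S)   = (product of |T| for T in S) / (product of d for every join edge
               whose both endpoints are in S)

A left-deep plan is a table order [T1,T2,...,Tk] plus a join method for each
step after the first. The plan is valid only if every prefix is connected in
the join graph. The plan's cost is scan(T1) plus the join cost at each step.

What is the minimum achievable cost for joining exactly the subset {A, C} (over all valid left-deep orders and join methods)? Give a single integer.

Selinger DP over subsets of {A,C}:
  {C}: scan cost=100, card=100
  {A}: scan cost=50, card=50
  {AC}: card=1000; try (A,hash)→800, (C,merge)→1200, (A,merge)→1250, (C,hash)→1500, (A,nl_idx)→1700, (C,nl)→5050 …(+1); best=800 via (A,hash)

800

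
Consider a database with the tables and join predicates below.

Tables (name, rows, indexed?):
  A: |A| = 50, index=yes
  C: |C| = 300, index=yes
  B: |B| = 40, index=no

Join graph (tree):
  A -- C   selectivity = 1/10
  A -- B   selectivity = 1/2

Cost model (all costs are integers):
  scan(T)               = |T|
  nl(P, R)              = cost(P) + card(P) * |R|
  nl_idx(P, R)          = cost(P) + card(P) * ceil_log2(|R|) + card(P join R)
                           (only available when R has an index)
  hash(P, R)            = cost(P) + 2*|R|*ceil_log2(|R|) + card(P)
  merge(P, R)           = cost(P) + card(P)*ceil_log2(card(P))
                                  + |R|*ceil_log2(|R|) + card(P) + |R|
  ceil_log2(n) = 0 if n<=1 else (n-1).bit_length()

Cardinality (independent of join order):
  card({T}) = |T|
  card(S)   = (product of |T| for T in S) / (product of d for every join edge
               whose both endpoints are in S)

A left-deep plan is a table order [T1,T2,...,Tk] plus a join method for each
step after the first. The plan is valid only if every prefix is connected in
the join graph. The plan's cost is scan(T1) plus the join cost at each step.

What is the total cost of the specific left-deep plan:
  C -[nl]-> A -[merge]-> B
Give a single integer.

33580

step 1: scan C: cost=300, card=300
step 2: join A via nl
    card(P join A) = 300*50/(10) = 1500
    cost = 300 + 300*50 = 15300
step 3: join B via merge
    card(P join B) = 1500*40/(2) = 30000
    cost = 15300 + 1500*11 + 40*6 + 1500 + 40 = 33580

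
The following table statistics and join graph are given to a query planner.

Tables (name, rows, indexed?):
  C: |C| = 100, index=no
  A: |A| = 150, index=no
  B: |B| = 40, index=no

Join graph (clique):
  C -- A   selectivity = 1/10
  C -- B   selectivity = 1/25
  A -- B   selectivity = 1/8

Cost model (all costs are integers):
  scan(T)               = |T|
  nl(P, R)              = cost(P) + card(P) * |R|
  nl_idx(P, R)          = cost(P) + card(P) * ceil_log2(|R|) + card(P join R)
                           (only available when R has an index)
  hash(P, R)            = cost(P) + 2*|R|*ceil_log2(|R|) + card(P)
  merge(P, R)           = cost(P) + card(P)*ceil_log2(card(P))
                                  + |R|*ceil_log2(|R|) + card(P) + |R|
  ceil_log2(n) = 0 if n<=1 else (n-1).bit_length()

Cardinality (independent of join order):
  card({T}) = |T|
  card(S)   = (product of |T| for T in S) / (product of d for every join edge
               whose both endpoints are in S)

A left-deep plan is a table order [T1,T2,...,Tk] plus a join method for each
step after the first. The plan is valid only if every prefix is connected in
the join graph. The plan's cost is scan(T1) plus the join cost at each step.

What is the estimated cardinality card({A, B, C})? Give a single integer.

300

Tables in S: A(150), B(40), C(100)
Edges inside S: C-A(d=10), C-B(d=25), A-B(d=8)
numerator = 150 * 40 * 100 = 600000
denominator = 10 * 25 * 8 = 2000
card(S) = 600000 / 2000 = 300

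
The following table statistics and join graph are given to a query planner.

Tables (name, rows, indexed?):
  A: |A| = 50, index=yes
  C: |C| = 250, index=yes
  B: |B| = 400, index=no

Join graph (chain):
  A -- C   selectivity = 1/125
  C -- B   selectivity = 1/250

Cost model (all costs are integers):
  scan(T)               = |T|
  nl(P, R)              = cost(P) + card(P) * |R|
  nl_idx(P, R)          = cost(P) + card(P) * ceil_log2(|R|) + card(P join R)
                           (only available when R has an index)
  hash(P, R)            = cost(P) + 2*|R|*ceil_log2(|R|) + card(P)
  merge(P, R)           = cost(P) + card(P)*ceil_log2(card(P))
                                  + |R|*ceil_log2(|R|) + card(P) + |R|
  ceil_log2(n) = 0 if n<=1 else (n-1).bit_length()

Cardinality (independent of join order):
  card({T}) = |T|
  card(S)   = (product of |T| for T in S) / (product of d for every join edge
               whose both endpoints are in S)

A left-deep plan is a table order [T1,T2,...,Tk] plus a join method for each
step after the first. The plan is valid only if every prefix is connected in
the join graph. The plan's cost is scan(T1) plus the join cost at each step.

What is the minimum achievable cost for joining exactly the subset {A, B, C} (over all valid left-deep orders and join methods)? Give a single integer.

Selinger DP over subsets of {A,B,C}:
  {A}: scan cost=50, card=50
  {C}: scan cost=250, card=250
  {B}: scan cost=400, card=400
  {AC}: card=100; try (C,nl_idx)→550, (A,hash)→1100, (A,nl_idx)→1850, (C,merge)→2650, (A,merge)→2850, (C,hash)→4100 …(+2); best=550 via (C,nl_idx)
  {BC}: card=400; try (C,nl_idx)→4000, (C,hash)→4800, (B,merge)→6500, (C,merge)→6650, (B,hash)→7700, (B,nl)→100250 …(+1); best=4000 via (C,nl_idx)
  {ABC}: card=160; try (A,hash)→5000, (B,merge)→5350, (A,nl_idx)→6560, (B,hash)→7850, (A,merge)→8350, (A,nl)→24000 …(+1); best=5000 via (A,hash)

5000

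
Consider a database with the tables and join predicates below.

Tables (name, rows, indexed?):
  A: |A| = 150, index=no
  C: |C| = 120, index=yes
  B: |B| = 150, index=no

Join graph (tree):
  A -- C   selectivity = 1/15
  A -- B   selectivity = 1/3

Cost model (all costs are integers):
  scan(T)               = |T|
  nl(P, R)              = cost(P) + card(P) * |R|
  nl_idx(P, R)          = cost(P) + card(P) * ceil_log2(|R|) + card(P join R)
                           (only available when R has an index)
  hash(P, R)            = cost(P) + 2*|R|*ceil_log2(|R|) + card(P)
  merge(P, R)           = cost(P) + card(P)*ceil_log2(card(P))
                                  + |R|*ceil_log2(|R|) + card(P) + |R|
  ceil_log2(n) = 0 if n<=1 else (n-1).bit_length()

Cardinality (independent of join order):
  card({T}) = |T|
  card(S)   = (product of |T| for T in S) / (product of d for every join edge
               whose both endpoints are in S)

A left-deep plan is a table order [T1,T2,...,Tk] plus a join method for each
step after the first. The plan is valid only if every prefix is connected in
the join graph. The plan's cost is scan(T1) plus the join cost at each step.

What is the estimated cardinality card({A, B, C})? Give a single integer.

Tables in S: A(150), B(150), C(120)
Edges inside S: A-C(d=15), A-B(d=3)
numerator = 150 * 150 * 120 = 2700000
denominator = 15 * 3 = 45
card(S) = 2700000 / 45 = 60000

60000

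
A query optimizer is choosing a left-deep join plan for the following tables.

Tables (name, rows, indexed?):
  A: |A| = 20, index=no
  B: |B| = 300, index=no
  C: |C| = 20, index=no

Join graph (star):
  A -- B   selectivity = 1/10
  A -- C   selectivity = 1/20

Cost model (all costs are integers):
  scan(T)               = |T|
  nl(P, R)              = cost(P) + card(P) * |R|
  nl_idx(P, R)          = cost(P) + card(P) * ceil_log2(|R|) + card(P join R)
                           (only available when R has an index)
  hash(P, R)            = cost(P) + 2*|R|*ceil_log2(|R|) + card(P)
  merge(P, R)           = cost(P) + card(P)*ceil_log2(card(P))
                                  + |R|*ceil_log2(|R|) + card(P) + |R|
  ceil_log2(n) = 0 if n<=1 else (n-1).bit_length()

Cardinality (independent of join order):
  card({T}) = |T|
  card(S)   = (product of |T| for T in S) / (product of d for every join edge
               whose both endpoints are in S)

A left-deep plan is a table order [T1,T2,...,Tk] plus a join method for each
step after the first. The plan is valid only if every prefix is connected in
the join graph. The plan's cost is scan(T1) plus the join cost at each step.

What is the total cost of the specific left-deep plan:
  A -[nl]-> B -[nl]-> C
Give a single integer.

18020

step 1: scan A: cost=20, card=20
step 2: join B via nl
    card(P join B) = 20*300/(10) = 600
    cost = 20 + 20*300 = 6020
step 3: join C via nl
    card(P join C) = 600*20/(20) = 600
    cost = 6020 + 600*20 = 18020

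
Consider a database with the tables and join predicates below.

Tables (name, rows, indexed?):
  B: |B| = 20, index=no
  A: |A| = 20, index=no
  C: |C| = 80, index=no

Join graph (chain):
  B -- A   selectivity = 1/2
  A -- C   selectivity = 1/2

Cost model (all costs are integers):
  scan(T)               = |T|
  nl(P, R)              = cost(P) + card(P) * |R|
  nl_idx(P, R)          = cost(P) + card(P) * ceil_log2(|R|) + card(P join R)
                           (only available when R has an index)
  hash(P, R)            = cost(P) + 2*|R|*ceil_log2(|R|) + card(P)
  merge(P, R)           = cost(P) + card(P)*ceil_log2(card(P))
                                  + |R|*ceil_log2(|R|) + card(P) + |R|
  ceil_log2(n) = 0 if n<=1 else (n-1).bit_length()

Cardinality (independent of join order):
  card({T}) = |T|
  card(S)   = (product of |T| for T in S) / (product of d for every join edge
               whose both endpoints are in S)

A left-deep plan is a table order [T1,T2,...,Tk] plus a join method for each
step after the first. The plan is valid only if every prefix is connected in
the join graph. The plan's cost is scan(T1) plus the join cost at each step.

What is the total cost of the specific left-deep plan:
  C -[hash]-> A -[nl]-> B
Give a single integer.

16360

step 1: scan C: cost=80, card=80
step 2: join A via hash
    card(P join A) = 80*20/(2) = 800
    cost = 80 + 2*20*5 + 80 = 360
step 3: join B via nl
    card(P join B) = 800*20/(2) = 8000
    cost = 360 + 800*20 = 16360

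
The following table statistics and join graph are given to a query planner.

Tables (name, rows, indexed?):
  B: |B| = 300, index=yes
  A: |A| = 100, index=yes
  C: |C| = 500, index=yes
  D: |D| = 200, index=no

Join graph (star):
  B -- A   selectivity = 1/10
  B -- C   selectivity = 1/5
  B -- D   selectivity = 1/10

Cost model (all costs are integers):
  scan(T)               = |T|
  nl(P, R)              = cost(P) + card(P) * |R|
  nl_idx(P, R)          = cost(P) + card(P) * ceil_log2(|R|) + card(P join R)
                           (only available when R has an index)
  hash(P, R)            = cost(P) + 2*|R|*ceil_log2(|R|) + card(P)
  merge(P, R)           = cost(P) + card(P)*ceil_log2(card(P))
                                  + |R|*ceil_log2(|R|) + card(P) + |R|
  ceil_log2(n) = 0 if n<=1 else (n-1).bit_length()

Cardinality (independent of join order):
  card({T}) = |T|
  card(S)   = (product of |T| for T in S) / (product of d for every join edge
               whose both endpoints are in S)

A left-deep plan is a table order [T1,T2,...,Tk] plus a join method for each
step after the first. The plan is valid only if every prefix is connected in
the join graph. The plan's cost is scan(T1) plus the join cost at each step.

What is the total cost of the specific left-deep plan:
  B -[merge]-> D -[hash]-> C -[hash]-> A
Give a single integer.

step 1: scan B: cost=300, card=300
step 2: join D via merge
    card(P join D) = 300*200/(10) = 6000
    cost = 300 + 300*9 + 200*8 + 300 + 200 = 5100
step 3: join C via hash
    card(P join C) = 6000*500/(5) = 600000
    cost = 5100 + 2*500*9 + 6000 = 20100
step 4: join A via hash
    card(P join A) = 600000*100/(10) = 6000000
    cost = 20100 + 2*100*7 + 600000 = 621500

621500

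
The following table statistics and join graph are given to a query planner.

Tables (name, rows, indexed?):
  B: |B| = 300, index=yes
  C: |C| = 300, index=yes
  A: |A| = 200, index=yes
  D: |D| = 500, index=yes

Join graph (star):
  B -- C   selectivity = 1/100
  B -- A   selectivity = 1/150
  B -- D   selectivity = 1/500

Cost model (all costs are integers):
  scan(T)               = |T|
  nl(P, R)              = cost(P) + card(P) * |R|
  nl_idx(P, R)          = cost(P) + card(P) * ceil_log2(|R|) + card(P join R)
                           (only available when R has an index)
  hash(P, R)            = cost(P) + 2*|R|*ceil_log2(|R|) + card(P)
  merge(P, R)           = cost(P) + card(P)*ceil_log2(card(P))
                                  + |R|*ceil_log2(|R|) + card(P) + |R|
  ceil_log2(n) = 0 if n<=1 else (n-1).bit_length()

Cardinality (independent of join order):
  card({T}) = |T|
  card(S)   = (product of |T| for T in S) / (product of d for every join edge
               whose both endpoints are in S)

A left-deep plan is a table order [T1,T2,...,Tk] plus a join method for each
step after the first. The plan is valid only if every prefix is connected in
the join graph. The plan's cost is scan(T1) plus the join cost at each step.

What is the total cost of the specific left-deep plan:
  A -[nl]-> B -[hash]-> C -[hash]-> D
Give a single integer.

step 1: scan A: cost=200, card=200
step 2: join B via nl
    card(P join B) = 200*300/(150) = 400
    cost = 200 + 200*300 = 60200
step 3: join C via hash
    card(P join C) = 400*300/(100) = 1200
    cost = 60200 + 2*300*9 + 400 = 66000
step 4: join D via hash
    card(P join D) = 1200*500/(500) = 1200
    cost = 66000 + 2*500*9 + 1200 = 76200

76200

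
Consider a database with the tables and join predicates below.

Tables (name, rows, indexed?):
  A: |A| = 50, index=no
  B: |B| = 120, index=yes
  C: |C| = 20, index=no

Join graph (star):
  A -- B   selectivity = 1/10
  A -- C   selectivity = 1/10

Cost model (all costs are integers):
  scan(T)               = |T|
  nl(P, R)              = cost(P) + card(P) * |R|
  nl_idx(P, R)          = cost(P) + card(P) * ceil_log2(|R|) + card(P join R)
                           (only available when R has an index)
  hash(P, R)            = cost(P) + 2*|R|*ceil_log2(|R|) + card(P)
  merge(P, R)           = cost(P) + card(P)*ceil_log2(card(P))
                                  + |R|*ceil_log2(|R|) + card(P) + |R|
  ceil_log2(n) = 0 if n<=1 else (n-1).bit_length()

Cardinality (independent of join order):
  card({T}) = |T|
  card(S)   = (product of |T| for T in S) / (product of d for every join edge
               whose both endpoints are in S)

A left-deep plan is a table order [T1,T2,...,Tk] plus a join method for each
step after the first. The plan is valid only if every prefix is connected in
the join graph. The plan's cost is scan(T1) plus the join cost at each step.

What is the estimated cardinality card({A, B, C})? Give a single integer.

1200

Tables in S: A(50), B(120), C(20)
Edges inside S: A-B(d=10), A-C(d=10)
numerator = 50 * 120 * 20 = 120000
denominator = 10 * 10 = 100
card(S) = 120000 / 100 = 1200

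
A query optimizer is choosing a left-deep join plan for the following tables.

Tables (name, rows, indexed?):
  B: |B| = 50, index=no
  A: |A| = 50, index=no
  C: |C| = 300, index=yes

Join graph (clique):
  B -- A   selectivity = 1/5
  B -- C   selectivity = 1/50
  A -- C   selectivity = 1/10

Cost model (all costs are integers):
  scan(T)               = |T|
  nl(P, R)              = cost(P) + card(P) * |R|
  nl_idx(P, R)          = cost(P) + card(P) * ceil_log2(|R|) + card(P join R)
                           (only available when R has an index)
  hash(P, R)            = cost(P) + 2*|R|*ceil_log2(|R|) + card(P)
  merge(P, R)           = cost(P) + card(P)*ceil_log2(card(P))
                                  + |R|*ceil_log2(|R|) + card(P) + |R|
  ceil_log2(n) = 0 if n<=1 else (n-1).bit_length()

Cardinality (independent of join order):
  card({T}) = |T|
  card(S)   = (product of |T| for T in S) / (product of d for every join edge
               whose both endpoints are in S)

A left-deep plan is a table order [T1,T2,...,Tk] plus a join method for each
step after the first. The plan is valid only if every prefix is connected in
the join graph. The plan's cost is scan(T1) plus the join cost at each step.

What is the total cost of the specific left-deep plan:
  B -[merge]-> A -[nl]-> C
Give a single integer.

150750

step 1: scan B: cost=50, card=50
step 2: join A via merge
    card(P join A) = 50*50/(5) = 500
    cost = 50 + 50*6 + 50*6 + 50 + 50 = 750
step 3: join C via nl
    card(P join C) = 500*300/(50*10) = 300
    cost = 750 + 500*300 = 150750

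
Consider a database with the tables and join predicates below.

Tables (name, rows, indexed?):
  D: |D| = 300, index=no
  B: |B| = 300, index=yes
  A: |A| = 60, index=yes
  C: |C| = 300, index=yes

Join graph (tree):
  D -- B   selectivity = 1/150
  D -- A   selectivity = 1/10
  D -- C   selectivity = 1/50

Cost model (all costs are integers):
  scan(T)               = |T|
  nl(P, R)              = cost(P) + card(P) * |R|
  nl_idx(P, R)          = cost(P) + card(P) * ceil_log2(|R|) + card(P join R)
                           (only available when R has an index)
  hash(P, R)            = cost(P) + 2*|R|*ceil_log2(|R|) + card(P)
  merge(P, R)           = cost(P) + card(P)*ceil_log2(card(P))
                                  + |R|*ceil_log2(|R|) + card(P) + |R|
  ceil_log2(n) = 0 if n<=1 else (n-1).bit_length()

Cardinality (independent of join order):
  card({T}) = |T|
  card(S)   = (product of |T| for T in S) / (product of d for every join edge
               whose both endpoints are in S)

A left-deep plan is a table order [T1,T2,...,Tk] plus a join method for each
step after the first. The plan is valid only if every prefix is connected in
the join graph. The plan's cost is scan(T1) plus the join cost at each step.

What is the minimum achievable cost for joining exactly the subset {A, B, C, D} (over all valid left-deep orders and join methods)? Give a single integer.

13920

Selinger DP over subsets of {A,B,C,D}:
  {D}: scan cost=300, card=300
  {B}: scan cost=300, card=300
  {A}: scan cost=60, card=60
  {C}: scan cost=300, card=300
  {BD}: card=600; try (B,nl_idx)→3600, (D,hash)→6000, (B,hash)→6000, (D,merge)→6300, (B,merge)→6300, (D,nl)→90300 …(+1); best=3600 via (B,nl_idx)
  {AD}: card=1800; try (A,hash)→1320, (D,merge)→3480, (A,merge)→3720, (A,nl_idx)→3900, (D,hash)→5520, (D,nl)→18060 …(+1); best=1320 via (A,hash)
  {CD}: card=1800; try (C,nl_idx)→4800, (D,hash)→6000, (C,hash)→6000, (D,merge)→6300, (C,merge)→6300, (D,nl)→90300 …(+1); best=4800 via (C,nl_idx)
  {ABD}: card=3600; try (A,hash)→4920, (B,hash)→8520, (A,merge)→10620, (A,nl_idx)→10800, (B,nl_idx)→21120, (B,merge)→25920 …(+2); best=4920 via (A,hash)
  {BCD}: card=3600; try (C,hash)→9600, (B,hash)→12000, (C,nl_idx)→12600, (C,merge)→13200, (B,nl_idx)→24600, (B,merge)→29400 …(+2); best=9600 via (C,hash)
  {ACD}: card=10800; try (A,hash)→7320, (C,hash)→8520, (C,merge)→25920, (A,nl_idx)→26400, (A,merge)→26820, (C,nl_idx)→28320 …(+2); best=7320 via (A,hash)
  {ABCD}: card=21600; try (C,hash)→13920, (A,hash)→13920, (B,hash)→23520, (A,nl_idx)→52800, (C,merge)→54720, (A,merge)→56820 …(+6); best=13920 via (C,hash)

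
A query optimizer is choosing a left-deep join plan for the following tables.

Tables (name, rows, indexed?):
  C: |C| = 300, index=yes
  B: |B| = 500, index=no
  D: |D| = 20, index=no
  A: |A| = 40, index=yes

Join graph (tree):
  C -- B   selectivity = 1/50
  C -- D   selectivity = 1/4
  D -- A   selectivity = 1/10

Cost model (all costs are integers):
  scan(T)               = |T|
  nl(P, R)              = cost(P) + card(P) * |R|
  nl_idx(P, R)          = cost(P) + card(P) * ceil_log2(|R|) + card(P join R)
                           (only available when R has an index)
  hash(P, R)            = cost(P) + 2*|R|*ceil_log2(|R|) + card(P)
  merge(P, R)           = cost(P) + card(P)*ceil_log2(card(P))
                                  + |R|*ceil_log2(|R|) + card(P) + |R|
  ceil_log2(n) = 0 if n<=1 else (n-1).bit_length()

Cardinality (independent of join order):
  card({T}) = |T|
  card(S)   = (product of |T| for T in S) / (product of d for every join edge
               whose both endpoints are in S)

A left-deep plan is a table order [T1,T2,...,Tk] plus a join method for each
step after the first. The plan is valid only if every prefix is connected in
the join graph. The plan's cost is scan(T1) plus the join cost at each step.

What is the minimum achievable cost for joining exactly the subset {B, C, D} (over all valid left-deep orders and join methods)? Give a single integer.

9600

Selinger DP over subsets of {B,C,D}:
  {C}: scan cost=300, card=300
  {B}: scan cost=500, card=500
  {D}: scan cost=20, card=20
  {BC}: card=3000; try (C,hash)→6400, (C,nl_idx)→8000, (B,merge)→8300, (C,merge)→8500, (B,hash)→9600, (B,nl)→150300 …(+1); best=6400 via (C,hash)
  {CD}: card=1500; try (D,hash)→800, (C,nl_idx)→1700, (C,merge)→3140, (D,merge)→3420, (C,hash)→5440, (C,nl)→6020 …(+1); best=800 via (D,hash)
  {BCD}: card=15000; try (D,hash)→9600, (B,hash)→11300, (B,merge)→23800, (D,merge)→45520, (D,nl)→66400, (B,nl)→750800; best=9600 via (D,hash)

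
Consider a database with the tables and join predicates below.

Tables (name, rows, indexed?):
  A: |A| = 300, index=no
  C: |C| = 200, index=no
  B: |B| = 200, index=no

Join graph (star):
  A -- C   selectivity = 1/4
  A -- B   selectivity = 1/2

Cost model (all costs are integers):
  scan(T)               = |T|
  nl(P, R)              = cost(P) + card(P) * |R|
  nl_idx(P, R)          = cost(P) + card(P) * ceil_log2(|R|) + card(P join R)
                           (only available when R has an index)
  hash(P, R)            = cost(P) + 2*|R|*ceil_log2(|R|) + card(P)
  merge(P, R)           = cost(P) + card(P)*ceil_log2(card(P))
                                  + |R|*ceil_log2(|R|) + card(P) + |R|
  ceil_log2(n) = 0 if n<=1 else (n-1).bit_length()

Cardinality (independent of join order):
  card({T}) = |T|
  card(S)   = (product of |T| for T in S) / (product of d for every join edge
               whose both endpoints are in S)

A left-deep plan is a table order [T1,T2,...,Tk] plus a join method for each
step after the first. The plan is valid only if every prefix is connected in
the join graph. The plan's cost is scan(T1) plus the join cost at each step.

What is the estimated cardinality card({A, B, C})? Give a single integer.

1500000

Tables in S: A(300), B(200), C(200)
Edges inside S: A-C(d=4), A-B(d=2)
numerator = 300 * 200 * 200 = 12000000
denominator = 4 * 2 = 8
card(S) = 12000000 / 8 = 1500000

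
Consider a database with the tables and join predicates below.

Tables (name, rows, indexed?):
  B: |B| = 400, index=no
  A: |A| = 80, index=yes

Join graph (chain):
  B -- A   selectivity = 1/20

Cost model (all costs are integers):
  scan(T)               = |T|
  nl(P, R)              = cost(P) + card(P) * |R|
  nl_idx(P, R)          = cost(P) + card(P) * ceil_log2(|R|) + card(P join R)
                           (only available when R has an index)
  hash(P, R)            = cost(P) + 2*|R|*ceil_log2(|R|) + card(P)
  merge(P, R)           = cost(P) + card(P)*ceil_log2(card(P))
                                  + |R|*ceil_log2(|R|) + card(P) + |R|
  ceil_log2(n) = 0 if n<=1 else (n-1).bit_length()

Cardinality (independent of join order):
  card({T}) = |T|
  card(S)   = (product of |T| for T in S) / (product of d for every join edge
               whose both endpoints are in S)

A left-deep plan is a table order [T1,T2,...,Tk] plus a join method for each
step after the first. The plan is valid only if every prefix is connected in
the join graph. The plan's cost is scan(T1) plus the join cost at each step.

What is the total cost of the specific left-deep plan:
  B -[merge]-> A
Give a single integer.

5040

step 1: scan B: cost=400, card=400
step 2: join A via merge
    card(P join A) = 400*80/(20) = 1600
    cost = 400 + 400*9 + 80*7 + 400 + 80 = 5040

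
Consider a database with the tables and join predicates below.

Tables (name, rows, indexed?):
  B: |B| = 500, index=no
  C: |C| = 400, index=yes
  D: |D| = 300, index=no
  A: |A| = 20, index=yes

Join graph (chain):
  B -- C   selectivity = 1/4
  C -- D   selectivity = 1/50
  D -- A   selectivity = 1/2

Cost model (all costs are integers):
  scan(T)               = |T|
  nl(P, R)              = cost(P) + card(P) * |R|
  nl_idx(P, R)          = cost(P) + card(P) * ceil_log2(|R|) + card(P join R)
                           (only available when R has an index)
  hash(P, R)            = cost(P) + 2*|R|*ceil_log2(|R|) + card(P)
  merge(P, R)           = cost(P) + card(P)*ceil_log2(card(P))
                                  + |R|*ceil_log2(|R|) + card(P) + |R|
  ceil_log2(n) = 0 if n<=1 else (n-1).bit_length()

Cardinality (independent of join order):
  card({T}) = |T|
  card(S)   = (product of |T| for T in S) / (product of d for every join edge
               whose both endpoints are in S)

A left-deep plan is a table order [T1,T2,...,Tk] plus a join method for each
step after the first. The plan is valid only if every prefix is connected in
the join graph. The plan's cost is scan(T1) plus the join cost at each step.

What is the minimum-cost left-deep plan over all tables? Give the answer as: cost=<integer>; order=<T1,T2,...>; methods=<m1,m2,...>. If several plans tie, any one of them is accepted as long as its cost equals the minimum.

cost=41000; order=D,C,A,B; methods=nl_idx,hash,hash

Selinger DP (subsets sized 1..n):
  {B}: scan cost=500, card=500
  {C}: scan cost=400, card=400
  {D}: scan cost=300, card=300
  {A}: scan cost=20, card=20
  {BC}: card=50000; try (C,hash)→8200, (B,merge)→9400, (C,merge)→9500, (B,hash)→9800, (C,nl_idx)→55000, (B,nl)→200400 …(+1); best=8200 via (C,hash)
  {CD}: card=2400; try (C,nl_idx)→5400, (D,hash)→6200, (C,merge)→7300, (D,merge)→7400, (C,hash)→7800, (C,nl)→120300 …(+1); best=5400 via (C,nl_idx)
  {AD}: card=3000; try (A,hash)→800, (D,merge)→3140, (A,merge)→3420, (A,nl_idx)→4800, (D,hash)→5440, (D,nl)→6020 …(+1); best=800 via (A,hash)
  {BCD}: card=300000; try (B,hash)→16800, (B,merge)→41600, (D,hash)→63600, (D,merge)→861200, (B,nl)→1205400, (D,nl)→15008200; best=16800 via (B,hash)
  {ACD}: card=24000; try (A,hash)→8000, (C,hash)→11000, (A,merge)→36720, (A,nl_idx)→41400, (C,merge)→43800, (C,nl_idx)→51800 …(+2); best=8000 via (A,hash)
  {ABCD}: card=3000000; try (B,hash)→41000, (A,hash)→317000, (B,merge)→397000, (A,nl_idx)→4516800, (A,nl)→6016800, (A,merge)→6016920 …(+1); best=41000 via (B,hash)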